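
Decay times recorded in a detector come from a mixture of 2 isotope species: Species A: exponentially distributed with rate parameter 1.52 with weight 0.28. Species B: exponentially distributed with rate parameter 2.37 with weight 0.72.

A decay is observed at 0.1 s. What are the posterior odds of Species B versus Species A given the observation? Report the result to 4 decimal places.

Only the two components matter; the odds are (P(Z=i) f_i(x)) / (P(Z=j) f_j(x)).
Component likelihoods at x = 0.1 s:
  f_A = 1.30566
  f_B = 1.86991
1.34633 / 0.365585 ≈ 3.6827

3.6827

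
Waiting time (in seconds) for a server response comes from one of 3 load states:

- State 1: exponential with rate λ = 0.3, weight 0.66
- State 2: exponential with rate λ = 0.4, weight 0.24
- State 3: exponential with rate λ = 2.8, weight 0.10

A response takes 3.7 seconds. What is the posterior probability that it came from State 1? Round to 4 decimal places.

Posterior ∝ prior × likelihood, so P(k | x) ∝ w_k f_k(x); normalise over all components.
Component likelihoods at x = 3.7 seconds:
  p_1 = 0.0988677
  p_2 = 0.0910551
  p_3 = 8.86885e-05
Weight by the priors:
  w_1·p_1 = 0.66 × 0.0988677 = 0.0652527
  w_2·p_2 = 0.24 × 0.0910551 = 0.0218532
  w_3·p_3 = 0.10 × 8.86885e-05 = 8.86885e-06
Normaliser: 0.0652527 + 0.0218532 + 8.86885e-06 = 0.0871148
So the posterior for State 1 is 0.0652527 / 0.0871148 ≈ 0.7490.

0.7490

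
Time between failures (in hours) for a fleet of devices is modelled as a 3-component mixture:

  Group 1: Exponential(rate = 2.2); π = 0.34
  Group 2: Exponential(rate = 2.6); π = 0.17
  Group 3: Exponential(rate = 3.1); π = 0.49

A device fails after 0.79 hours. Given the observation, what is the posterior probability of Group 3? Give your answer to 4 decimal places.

Apply Bayes' rule: the posterior for each component is proportional to its prior times its likelihood at x.
Component likelihoods at x = 0.79 hours:
  f_1 = 2.2·e^(−2.2·0.79) = 2.2·e^(−1.7380) = 0.386918
  f_2 = 2.6·e^(−2.6·0.79) = 2.6·e^(−2.0540) = 0.333375
  f_3 = 3.1·e^(−3.1·0.79) = 3.1·e^(−2.4490) = 0.267778
Multiply by the mixture weights:
  π_1·f_1 = 0.34 × 0.386918 = 0.131552
  π_2·f_2 = 0.17 × 0.333375 = 0.0566737
  π_3·f_3 = 0.49 × 0.267778 = 0.131211
Denominator: 0.131552 + 0.0566737 + 0.131211 = 0.319437
Responsibility of Group 3: 0.131211 / 0.319437 ≈ 0.4108

0.4108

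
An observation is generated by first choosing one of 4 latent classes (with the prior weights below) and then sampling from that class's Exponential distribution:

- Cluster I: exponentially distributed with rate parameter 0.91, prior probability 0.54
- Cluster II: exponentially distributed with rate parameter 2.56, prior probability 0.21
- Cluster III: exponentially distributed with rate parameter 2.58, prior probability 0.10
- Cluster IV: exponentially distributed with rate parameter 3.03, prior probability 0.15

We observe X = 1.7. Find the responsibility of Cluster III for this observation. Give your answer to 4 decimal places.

0.0274

Posterior ∝ prior × likelihood, so P(k | x) ∝ w_k f_k(x); normalise over all components.
Exponential densities:
  L_I = 0.91·e^(−0.91·1.7) = 0.91·e^(−1.5470) = 0.193726
  L_II = 2.56·e^(−2.56·1.7) = 2.56·e^(−4.3520) = 0.0329754
  L_III = 2.58·e^(−2.58·1.7) = 2.58·e^(−4.3860) = 0.0321221
  L_IV = 3.03·e^(−3.03·1.7) = 3.03·e^(−5.1510) = 0.0175546
Prior × likelihood for each component:
  w_I·L_I = 0.54 × 0.193726 = 0.104612
  w_II·L_II = 0.21 × 0.0329754 = 0.00692484
  w_III·L_III = 0.10 × 0.0321221 = 0.00321221
  w_IV·L_IV = 0.15 × 0.0175546 = 0.00263319
Sum: 0.104612 + 0.00692484 + 0.00321221 + 0.00263319 = 0.117382
So the posterior for Cluster III is 0.00321221 / 0.117382 ≈ 0.0274.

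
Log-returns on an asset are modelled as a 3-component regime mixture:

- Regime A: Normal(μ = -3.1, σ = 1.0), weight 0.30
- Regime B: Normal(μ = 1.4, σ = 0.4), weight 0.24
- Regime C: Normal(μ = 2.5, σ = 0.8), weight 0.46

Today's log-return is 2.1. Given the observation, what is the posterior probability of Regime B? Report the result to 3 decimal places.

By Bayes' theorem, P(k | x) = P(Z=k) f_k(x) / Σ_j P(Z=j) f_j(x).
Component likelihoods at x = 2.1:
  p_A = (1/(1.0·√(2π)))·exp(−(2.1−-3.1)²/(2·1.0²)) = 0.398942·exp(-13.52000) = 5.36104e-07
  p_B = (1/(0.4·√(2π)))·exp(−(2.1−1.4)²/(2·0.4²)) = 0.997356·exp(-1.53125) = 0.215693
  p_C = (1/(0.8·√(2π)))·exp(−(2.1−2.5)²/(2·0.8²)) = 0.498678·exp(-0.12500) = 0.440082
Multiply by the mixture weights:
  P(Z=A)·p_A = 0.30 × 5.36104e-07 = 1.60831e-07
  P(Z=B)·p_B = 0.24 × 0.215693 = 0.0517664
  P(Z=C)·p_C = 0.46 × 0.440082 = 0.202438
Evidence: 1.60831e-07 + 0.0517664 + 0.202438 = 0.254204
P(Regime B | 2.1) = 0.0517664 / 0.254204 ≈ 0.204

0.204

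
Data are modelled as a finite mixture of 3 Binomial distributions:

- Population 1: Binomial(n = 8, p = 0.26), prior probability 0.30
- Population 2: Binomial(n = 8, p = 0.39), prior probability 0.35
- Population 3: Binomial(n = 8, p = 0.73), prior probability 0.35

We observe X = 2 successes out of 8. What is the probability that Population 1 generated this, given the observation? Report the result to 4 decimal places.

0.5419

Apply Bayes' rule: the posterior for each component is proportional to its prior times its likelihood at x.
Evaluate each component's likelihood at the observed value:
  L_1 = 0.31081
  L_2 = 0.219415
  L_3 = 0.00578078
Prior × likelihood for each component:
  π_1·L_1 = 0.30 × 0.31081 = 0.093243
  π_2·L_2 = 0.35 × 0.219415 = 0.0767952
  π_3·L_3 = 0.35 × 0.00578078 = 0.00202327
Marginal: 0.093243 + 0.0767952 + 0.00202327 = 0.172062
Responsibility of Population 1: 0.093243 / 0.172062 ≈ 0.5419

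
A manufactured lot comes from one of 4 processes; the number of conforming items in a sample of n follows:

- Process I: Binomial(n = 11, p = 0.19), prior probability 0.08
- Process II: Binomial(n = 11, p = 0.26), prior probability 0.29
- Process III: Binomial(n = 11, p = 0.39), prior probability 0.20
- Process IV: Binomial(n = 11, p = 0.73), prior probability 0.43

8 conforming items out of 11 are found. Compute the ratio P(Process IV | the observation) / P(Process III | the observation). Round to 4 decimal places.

28.0935

Posterior odds = (w_i f_i(x)) / (w_j f_j(x)); the normalising sum cancels.
Binomial probabilities:
  f_I = C(11,8)·0.19^8·0.81^3 = 165·1.69836e-06·0.531441 = 0.000148925
  f_II = C(11,8)·0.26^8·0.74^3 = 165·2.08827e-05·0.405224 = 0.00139626
  f_III = C(11,8)·0.39^8·0.61^3 = 165·0.000535201·0.226981 = 0.0200443
  f_IV = C(11,8)·0.73^8·0.27^3 = 165·0.080646·0.019683 = 0.261914
Odds = (0.43/0.20) × (0.261914/0.0200443) = 2.15 × 13.0668 ≈ 28.0935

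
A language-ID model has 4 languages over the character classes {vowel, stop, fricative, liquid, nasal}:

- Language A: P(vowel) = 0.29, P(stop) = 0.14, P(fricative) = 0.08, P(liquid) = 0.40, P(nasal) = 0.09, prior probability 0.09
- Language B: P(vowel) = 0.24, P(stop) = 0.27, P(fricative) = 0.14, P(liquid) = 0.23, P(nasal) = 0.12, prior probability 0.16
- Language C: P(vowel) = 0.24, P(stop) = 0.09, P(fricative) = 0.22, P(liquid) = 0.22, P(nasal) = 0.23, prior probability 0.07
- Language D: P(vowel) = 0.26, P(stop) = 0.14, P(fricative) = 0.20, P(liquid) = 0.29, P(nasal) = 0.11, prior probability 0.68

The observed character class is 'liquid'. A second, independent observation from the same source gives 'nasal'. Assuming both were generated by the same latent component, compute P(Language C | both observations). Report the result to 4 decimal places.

0.1077

The responsibility of component k is π_k f_k(x) divided by Σ_j π_j f_j(x).
Since both observations come from the same component, the likelihood for component k is f_k(x₁)·f_k(x₂).
  p_A = [0.4] × [0.09] = 0.036
  p_B = [0.23] × [0.12] = 0.0276
  p_C = [0.22] × [0.23] = 0.0506
  p_D = [0.29] × [0.11] = 0.0319
Unnormalised posteriors:
  π_A·p_A = 0.09 × 0.036 = 0.00324
  π_B·p_B = 0.16 × 0.0276 = 0.004416
  π_C·p_C = 0.07 × 0.0506 = 0.003542
  π_D·p_D = 0.68 × 0.0319 = 0.021692
Marginal: 0.00324 + 0.004416 + 0.003542 + 0.021692 = 0.03289
P(Language C | x₁,x₂) ≈ 0.1077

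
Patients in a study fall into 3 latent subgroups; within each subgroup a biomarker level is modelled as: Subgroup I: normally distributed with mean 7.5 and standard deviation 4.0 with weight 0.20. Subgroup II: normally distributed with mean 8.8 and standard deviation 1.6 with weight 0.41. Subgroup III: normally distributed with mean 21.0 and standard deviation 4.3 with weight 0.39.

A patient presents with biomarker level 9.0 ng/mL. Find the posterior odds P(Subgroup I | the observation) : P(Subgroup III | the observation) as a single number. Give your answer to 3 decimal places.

25.234

Posterior odds = (P(Z=i) f_i(x)) / (P(Z=j) f_j(x)); the normalising sum cancels.
Evaluate each component's likelihood at the observed value:
  f_I = 0.0929638
  f_II = 0.247399
  f_III = 0.0018893
Posterior odds = (P(Z=I)·f_I) / (P(Z=III)·f_III) = (0.20·0.0929638) / (0.39·0.0018893) = 0.0185928 / 0.000736826 ≈ 25.234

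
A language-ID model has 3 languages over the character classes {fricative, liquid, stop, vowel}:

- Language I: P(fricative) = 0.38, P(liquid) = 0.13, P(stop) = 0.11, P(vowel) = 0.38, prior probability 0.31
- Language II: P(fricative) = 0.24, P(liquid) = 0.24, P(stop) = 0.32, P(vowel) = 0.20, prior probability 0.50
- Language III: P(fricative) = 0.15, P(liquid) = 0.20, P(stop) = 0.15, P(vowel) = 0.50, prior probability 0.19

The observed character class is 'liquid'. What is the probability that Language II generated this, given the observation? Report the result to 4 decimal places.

P(component k | x) = π_k·f_k(x) / marginal(x), where marginal(x) = Σ_j π_j·f_j(x).
Evaluate each component's likelihood at the observed value:
  L_I = P(liquid | comp) = 0.13
  L_II = P(liquid | comp) = 0.24
  L_III = P(liquid | comp) = 0.20
Prior × likelihood for each component:
  π_I·L_I = 0.31 × 0.13 = 0.0403
  π_II·L_II = 0.50 × 0.24 = 0.12
  π_III·L_III = 0.19 × 0.2 = 0.038
Normaliser: 0.0403 + 0.12 + 0.038 = 0.1983
P(Language II | the observation) = 0.12 / 0.1983 ≈ 0.6051

0.6051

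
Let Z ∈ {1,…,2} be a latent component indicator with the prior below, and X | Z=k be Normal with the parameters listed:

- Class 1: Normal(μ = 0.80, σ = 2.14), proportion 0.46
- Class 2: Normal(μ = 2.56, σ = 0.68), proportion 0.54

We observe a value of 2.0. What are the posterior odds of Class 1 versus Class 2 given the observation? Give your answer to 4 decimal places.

0.3247

The posterior odds equal the prior odds times the likelihood ratio: (π_i/π_j)·(f_i(x)/f_j(x)).
Component likelihoods at x = 2.0:
  p_1 = (1/(2.14·√(2π)))·exp(−(2.0−0.80)²/(2·2.14²)) = 0.186422·exp(-0.15722) = 0.1593
  p_2 = (1/(0.68·√(2π)))·exp(−(2.0−2.56)²/(2·0.68²)) = 0.586680·exp(-0.33910) = 0.417957
Posterior odds = (π_1·p_1) / (π_2·p_2) = (0.46·0.1593) / (0.54·0.417957) = 0.0732782 / 0.225697 ≈ 0.3247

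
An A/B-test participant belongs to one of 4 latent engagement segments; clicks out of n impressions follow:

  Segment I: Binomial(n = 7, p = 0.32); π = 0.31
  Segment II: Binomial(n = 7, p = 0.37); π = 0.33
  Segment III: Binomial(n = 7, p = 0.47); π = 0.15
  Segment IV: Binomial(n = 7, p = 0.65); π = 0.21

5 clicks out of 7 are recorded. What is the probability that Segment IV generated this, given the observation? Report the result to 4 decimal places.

Posterior ∝ prior × likelihood, so P(k | x) ∝ P(Z=k) f_k(x); normalise over all components.
Component likelihoods at x = 5 clicks out of 7:
  f_I = C(7,5)·0.32^5·0.68^2 = 21·0.00335544·0.4624 = 0.0325827
  f_II = C(7,5)·0.37^5·0.63^2 = 21·0.0069344·0.3969 = 0.0577975
  f_III = C(7,5)·0.47^5·0.53^2 = 21·0.0229345·0.2809 = 0.135288
  f_IV = C(7,5)·0.65^5·0.35^2 = 21·0.116029·0.1225 = 0.298485
Multiply by the mixture weights:
  P(Z=I)·f_I = 0.31 × 0.0325827 = 0.0101006
  P(Z=II)·f_II = 0.33 × 0.0577975 = 0.0190732
  P(Z=III)·f_III = 0.15 × 0.135288 = 0.0202932
  P(Z=IV)·f_IV = 0.21 × 0.298485 = 0.0626818
Normaliser: 0.0101006 + 0.0190732 + 0.0202932 + 0.0626818 = 0.112149
P(Segment IV | the observation) ≈ 0.5589

0.5589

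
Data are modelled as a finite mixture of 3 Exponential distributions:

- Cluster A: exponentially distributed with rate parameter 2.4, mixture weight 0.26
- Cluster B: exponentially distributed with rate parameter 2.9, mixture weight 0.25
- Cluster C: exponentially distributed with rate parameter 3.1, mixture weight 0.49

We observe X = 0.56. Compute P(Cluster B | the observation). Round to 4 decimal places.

Apply Bayes' rule: the posterior for each component is proportional to its prior times its likelihood at x.
Exponential densities:
  L_A = 2.4·e^(−2.4·0.56) = 2.4·e^(−1.3440) = 0.625921
  L_B = 2.9·e^(−2.9·0.56) = 2.9·e^(−1.6240) = 0.571615
  L_C = 3.1·e^(−3.1·0.56) = 3.1·e^(−1.7360) = 0.546294
Weight by the priors:
  π_A·L_A = 0.26 × 0.625921 = 0.162739
  π_B·L_B = 0.25 × 0.571615 = 0.142904
  π_C·L_C = 0.49 × 0.546294 = 0.267684
Normaliser: 0.162739 + 0.142904 + 0.267684 = 0.573327
P(Cluster B | data) = 0.142904 / 0.573327 ≈ 0.2493

0.2493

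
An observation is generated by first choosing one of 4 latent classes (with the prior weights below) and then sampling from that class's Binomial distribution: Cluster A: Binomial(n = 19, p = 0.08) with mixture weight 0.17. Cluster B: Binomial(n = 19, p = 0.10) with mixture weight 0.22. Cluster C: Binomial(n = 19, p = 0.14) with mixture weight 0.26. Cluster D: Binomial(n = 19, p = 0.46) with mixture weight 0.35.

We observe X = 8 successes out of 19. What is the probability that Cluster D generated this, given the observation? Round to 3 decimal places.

0.990

Apply Bayes' rule: the posterior for each component is proportional to its prior times its likelihood at x.
Evaluate each component's likelihood at the observed value:
  p_A = 5.06762e-05
  p_B = 0.000237184
  p_C = 0.00212288
  p_D = 0.172509
Unnormalised posteriors:
  w_A·p_A = 0.17 × 5.06762e-05 = 8.61496e-06
  w_B·p_B = 0.22 × 0.000237184 = 5.21806e-05
  w_C·p_C = 0.26 × 0.00212288 = 0.000551949
  w_D·p_D = 0.35 × 0.172509 = 0.0603782
Evidence: 8.61496e-06 + 5.21806e-05 + 0.000551949 + 0.0603782 = 0.060991
Responsibility of Cluster D: 0.0603782 / 0.060991 ≈ 0.990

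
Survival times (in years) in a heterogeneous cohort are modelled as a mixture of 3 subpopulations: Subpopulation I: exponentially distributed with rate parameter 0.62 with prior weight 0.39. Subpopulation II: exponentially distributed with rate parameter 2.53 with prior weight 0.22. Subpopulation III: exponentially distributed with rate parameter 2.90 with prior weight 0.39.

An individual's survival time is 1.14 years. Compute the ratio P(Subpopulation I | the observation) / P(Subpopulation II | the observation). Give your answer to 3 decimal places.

3.833

Only the two components matter; the odds are (P(Z=i) f_i(x)) / (P(Z=j) f_j(x)).
Evaluate each component's likelihood at the observed value:
  p_I = 0.305796
  p_II = 0.141426
  p_III = 0.106321
Odds = (0.39/0.22) × (0.305796/0.141426) = 1.77273 × 2.16224 ≈ 3.833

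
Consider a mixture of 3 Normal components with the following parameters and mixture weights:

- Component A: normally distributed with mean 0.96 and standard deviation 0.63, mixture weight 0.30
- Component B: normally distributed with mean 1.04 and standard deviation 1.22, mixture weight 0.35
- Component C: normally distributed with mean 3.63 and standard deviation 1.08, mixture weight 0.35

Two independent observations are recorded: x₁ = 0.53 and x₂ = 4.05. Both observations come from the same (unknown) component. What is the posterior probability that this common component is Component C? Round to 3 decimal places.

P(component k | x) = π_k·f_k(x) / marginal(x), where marginal(x) = Σ_j π_j·f_j(x).
Since both observations come from the same component, the likelihood for component k is f_k(x₁)·f_k(x₂).
  f_A = [(1/(0.63·√(2π)))·exp(−(0.53−0.96)²/(2·0.63²)) = 0.633242·exp(-0.23293) = 0.50166] × [3.78204e-06] = 1.8973e-06
  f_B = [(1/(1.22·√(2π)))·exp(−(0.53−1.04)²/(2·1.22²)) = 0.327002·exp(-0.08738) = 0.299643] × [0.0155864] = 0.00467033
  f_C = [(1/(1.08·√(2π)))·exp(−(0.53−3.63)²/(2·1.08²)) = 0.369391·exp(-4.11951) = 0.0060035] × [0.342489] = 0.00205613
Weight by the priors:
  π_A·f_A = 0.30 × 1.8973e-06 = 5.69189e-07
  π_B·f_B = 0.35 × 0.00467033 = 0.00163462
  π_C·f_C = 0.35 × 0.00205613 = 0.000719646
Evidence: 5.69189e-07 + 0.00163462 + 0.000719646 = 0.00235483
So the posterior for Component C is 0.000719646 / 0.00235483 ≈ 0.306.

0.306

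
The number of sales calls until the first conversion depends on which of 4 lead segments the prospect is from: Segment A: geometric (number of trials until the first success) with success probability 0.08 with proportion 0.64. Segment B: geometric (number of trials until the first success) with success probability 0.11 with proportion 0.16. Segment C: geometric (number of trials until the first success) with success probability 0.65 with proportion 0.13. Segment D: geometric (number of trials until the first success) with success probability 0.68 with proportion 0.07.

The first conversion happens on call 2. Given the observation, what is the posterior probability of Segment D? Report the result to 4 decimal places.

By Bayes' theorem, P(k | x) = w_k f_k(x) / Σ_j w_j f_j(x).
Evaluate each component's likelihood at the observed value:
  f_A = 0.08·(1−0.08)^1 = 0.08·0.92 = 0.0736
  f_B = 0.11·(1−0.11)^1 = 0.11·0.89 = 0.0979
  f_C = 0.65·(1−0.65)^1 = 0.65·0.35 = 0.2275
  f_D = 0.68·(1−0.68)^1 = 0.68·0.32 = 0.2176
Weight by the priors:
  w_A·f_A = 0.64 × 0.0736 = 0.047104
  w_B·f_B = 0.16 × 0.0979 = 0.015664
  w_C·f_C = 0.13 × 0.2275 = 0.029575
  w_D·f_D = 0.07 × 0.2176 = 0.015232
Normaliser: 0.047104 + 0.015664 + 0.029575 + 0.015232 = 0.107575
So the posterior for Segment D is 0.015232 / 0.107575 ≈ 0.1416.

0.1416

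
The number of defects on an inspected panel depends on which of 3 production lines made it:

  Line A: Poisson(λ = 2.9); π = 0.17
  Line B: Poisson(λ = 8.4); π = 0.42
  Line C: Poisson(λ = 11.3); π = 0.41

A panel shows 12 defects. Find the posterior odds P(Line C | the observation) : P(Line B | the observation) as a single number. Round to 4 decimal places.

Since P(k|x) ∝ π_k f_k(x), the posterior odds are π_i f_i(x) / (π_j f_j(x)).
Evaluate each component's likelihood at the observed value:
  L_A = 4.06429e-05
  L_B = 0.057935
  L_C = 0.111964
Odds = (0.41/0.42) × (0.111964/0.057935) = 0.97619 × 1.93257 ≈ 1.8866

1.8866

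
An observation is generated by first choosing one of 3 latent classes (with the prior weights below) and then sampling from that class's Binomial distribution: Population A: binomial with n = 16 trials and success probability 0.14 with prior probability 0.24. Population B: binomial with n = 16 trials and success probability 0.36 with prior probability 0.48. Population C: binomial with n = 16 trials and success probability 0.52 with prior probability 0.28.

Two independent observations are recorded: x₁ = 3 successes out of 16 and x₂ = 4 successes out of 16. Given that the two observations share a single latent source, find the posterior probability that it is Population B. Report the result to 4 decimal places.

0.4781

P(component k | x) = π_k·f_k(x) / marginal(x), where marginal(x) = Σ_j π_j·f_j(x).
Since both observations come from the same component, the likelihood for component k is f_k(x₁)·f_k(x₂).
  f_A = [C(16,3)·0.14^3·0.86^13 = 560·0.002744·0.14076 = 0.216298] × [0.114437] = 0.0247524
  f_B = [C(16,3)·0.36^3·0.64^13 = 560·0.046656·0.00302231 = 0.0789651] × [0.144358] = 0.0113992
  f_C = [C(16,3)·0.52^3·0.48^13 = 560·0.140608·7.18019e-05 = 0.00565372] × [0.0199058] = 0.000112542
Prior × likelihood for each component:
  π_A·f_A = 0.24 × 0.0247524 = 0.00594057
  π_B·f_B = 0.48 × 0.0113992 = 0.00547164
  π_C·f_C = 0.28 × 0.000112542 = 3.15117e-05
Sum: 0.00594057 + 0.00547164 + 3.15117e-05 = 0.0114437
P(Population B | x) ≈ 0.4781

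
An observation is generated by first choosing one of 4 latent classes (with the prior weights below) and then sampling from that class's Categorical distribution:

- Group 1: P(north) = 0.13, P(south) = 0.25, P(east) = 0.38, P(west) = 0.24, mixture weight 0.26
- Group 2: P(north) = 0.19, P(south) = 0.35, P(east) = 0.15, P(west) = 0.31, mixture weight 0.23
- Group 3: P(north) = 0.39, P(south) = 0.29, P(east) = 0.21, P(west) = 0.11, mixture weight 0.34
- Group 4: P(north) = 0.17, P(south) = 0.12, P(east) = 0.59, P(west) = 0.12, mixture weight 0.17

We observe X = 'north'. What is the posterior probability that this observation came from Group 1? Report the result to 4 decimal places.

P(component k | x) = π_k·f_k(x) / marginal(x), where marginal(x) = Σ_j π_j·f_j(x).
Evaluate each component's likelihood at the observed value:
  p_1 = 0.13
  p_2 = 0.19
  p_3 = 0.39
  p_4 = 0.17
Prior × likelihood for each component:
  π_1·p_1 = 0.26 × 0.13 = 0.0338
  π_2·p_2 = 0.23 × 0.19 = 0.0437
  π_3·p_3 = 0.34 × 0.39 = 0.1326
  π_4·p_4 = 0.17 × 0.17 = 0.0289
Evidence: 0.0338 + 0.0437 + 0.1326 + 0.0289 = 0.239
P(Group 1 | x) ≈ 0.1414

0.1414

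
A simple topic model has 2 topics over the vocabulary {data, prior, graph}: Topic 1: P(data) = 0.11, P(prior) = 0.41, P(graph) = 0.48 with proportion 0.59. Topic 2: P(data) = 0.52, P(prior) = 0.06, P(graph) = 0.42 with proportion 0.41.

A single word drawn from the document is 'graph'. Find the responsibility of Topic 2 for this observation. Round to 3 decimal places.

0.378

Apply Bayes' rule: the posterior for each component is proportional to its prior times its likelihood at x.
Component likelihoods at x = 'graph':
  L_1 = P(graph | comp) = 0.48
  L_2 = P(graph | comp) = 0.42
Weight by the priors:
  w_1·L_1 = 0.59 × 0.48 = 0.2832
  w_2·L_2 = 0.41 × 0.42 = 0.1722
Denominator: 0.2832 + 0.1722 = 0.4554
Responsibility of Topic 2: 0.1722 / 0.4554 ≈ 0.378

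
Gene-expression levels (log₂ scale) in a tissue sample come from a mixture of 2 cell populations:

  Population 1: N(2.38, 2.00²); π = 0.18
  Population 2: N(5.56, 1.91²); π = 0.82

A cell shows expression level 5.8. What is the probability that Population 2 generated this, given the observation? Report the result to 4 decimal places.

P(component k | x) = w_k·f_k(x) / marginal(x), where marginal(x) = Σ_j w_j·f_j(x).
Evaluate each component's likelihood at the observed value:
  f_1 = (1/(2.00·√(2π)))·exp(−(5.8−2.38)²/(2·2.00²)) = 0.199471·exp(-1.46205) = 0.0462296
  f_2 = (1/(1.91·√(2π)))·exp(−(5.8−5.56)²/(2·1.91²)) = 0.208870·exp(-0.00789) = 0.207228
Weight by the priors:
  w_1·f_1 = 0.18 × 0.0462296 = 0.00832132
  w_2·f_2 = 0.82 × 0.207228 = 0.169927
Evidence: 0.00832132 + 0.169927 = 0.178248
P(Population 2 | 5.8) ≈ 0.9533

0.9533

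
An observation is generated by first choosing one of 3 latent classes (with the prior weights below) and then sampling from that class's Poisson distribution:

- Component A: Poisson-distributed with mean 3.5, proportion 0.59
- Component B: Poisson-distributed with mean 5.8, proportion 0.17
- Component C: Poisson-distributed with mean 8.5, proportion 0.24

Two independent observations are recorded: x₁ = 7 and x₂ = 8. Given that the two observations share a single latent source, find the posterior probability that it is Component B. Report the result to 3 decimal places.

P(component k | x) = w_k·f_k(x) / marginal(x), where marginal(x) = Σ_j w_j·f_j(x).
Since both observations come from the same component, the likelihood for component k is f_k(x₁)·f_k(x₂).
  L_A = [e^(−3.5)·3.5^7/7! = 0.0385492] × [0.0168653] = 0.000650142
  L_B = [e^(−5.8)·5.8^7/7! = 0.132635] × [0.0961602] = 0.0127542
  L_C = [e^(−8.5)·8.5^7/7! = 0.129419] × [0.137508] = 0.0177962
Prior × likelihood for each component:
  w_A·L_A = 0.59 × 0.000650142 = 0.000383584
  w_B·L_B = 0.17 × 0.0127542 = 0.00216821
  w_C·L_C = 0.24 × 0.0177962 = 0.00427108
Evidence: 0.000383584 + 0.00216821 + 0.00427108 = 0.00682288
Responsibility of Component B: 0.00216821 / 0.00682288 ≈ 0.318

0.318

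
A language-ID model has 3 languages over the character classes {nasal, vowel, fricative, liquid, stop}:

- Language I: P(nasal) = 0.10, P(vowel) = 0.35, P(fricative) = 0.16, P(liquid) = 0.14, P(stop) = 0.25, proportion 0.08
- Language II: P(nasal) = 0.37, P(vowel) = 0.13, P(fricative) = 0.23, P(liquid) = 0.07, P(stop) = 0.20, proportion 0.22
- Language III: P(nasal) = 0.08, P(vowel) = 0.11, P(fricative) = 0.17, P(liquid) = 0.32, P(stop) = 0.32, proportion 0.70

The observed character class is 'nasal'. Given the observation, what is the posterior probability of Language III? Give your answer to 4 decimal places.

By Bayes' theorem, P(k | x) = w_k f_k(x) / Σ_j w_j f_j(x).
Evaluate each component's likelihood at the observed value:
  L_I = P(nasal | comp) = 0.10
  L_II = P(nasal | comp) = 0.37
  L_III = P(nasal | comp) = 0.08
Multiply by the mixture weights:
  w_I·L_I = 0.08 × 0.1 = 0.008
  w_II·L_II = 0.22 × 0.37 = 0.0814
  w_III·L_III = 0.70 × 0.08 = 0.056
Marginal: 0.008 + 0.0814 + 0.056 = 0.1454
P(Language III | 'nasal') ≈ 0.3851

0.3851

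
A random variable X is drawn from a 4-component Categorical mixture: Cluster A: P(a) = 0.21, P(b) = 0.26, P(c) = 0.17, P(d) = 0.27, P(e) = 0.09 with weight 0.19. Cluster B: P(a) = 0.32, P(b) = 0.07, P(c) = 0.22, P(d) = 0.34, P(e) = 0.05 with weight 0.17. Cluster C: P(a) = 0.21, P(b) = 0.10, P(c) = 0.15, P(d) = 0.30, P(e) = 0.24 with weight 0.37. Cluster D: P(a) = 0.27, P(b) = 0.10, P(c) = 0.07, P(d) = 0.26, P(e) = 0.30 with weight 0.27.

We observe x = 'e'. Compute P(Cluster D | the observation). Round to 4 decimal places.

0.4145

Apply Bayes' rule: the posterior for each component is proportional to its prior times its likelihood at x.
Categorical probabilities:
  p_A = 0.09
  p_B = 0.05
  p_C = 0.24
  p_D = 0.3
Prior × likelihood for each component:
  π_A·p_A = 0.19 × 0.09 = 0.0171
  π_B·p_B = 0.17 × 0.05 = 0.0085
  π_C·p_C = 0.37 × 0.24 = 0.0888
  π_D·p_D = 0.27 × 0.3 = 0.081
Evidence: 0.0171 + 0.0085 + 0.0888 + 0.081 = 0.1954
P(Cluster D | x) ≈ 0.4145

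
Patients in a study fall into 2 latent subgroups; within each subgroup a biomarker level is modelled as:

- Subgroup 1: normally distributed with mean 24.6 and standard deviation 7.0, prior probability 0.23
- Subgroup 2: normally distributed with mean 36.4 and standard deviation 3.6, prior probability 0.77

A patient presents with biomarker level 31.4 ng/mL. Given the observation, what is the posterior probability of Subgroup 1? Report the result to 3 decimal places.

0.201

Posterior ∝ prior × likelihood, so P(k | x) ∝ π_k f_k(x); normalise over all components.
Normal densities:
  L_1 = 0.0355546
  L_2 = 0.0422404
Multiply by the mixture weights:
  π_1·L_1 = 0.23 × 0.0355546 = 0.00817756
  π_2·L_2 = 0.77 × 0.0422404 = 0.0325251
Marginal: 0.00817756 + 0.0325251 = 0.0407027
P(Subgroup 1 | data) ≈ 0.201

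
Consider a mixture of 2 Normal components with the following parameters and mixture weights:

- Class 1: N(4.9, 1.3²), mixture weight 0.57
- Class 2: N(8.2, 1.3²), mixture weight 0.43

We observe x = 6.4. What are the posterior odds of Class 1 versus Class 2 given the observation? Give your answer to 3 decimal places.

Posterior odds = (P(Z=i) f_i(x)) / (P(Z=j) f_j(x)); the normalising sum cancels.
Normal densities:
  f_1 = 0.157712
  f_2 = 0.117669
Odds = (0.57/0.43) × (0.157712/0.117669) = 1.32558 × 1.34031 ≈ 1.777

1.777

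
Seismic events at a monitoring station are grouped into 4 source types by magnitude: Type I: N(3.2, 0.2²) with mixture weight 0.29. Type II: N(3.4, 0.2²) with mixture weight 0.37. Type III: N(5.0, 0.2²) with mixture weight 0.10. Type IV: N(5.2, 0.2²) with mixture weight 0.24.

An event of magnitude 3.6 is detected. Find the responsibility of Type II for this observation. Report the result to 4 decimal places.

0.8511

Posterior ∝ prior × likelihood, so P(k | x) ∝ π_k f_k(x); normalise over all components.
Evaluate each component's likelihood at the observed value:
  f_I = 0.269955
  f_II = 1.20985
  f_III = 4.56736e-11
  f_IV = 2.52614e-14
Prior × likelihood for each component:
  π_I·f_I = 0.29 × 0.269955 = 0.0782869
  π_II·f_II = 0.37 × 1.20985 = 0.447646
  π_III·f_III = 0.10 × 4.56736e-11 = 4.56736e-12
  π_IV·f_IV = 0.24 × 2.52614e-14 = 6.06273e-15
Sum: 0.0782869 + 0.447646 + 4.56736e-12 + 6.06273e-15 = 0.525933
So the posterior for Type II is 0.447646 / 0.525933 ≈ 0.8511.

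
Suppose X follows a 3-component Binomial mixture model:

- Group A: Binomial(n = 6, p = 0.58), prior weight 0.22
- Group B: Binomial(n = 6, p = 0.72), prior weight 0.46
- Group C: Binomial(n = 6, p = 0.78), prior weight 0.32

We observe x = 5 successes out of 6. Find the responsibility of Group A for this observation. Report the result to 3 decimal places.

The responsibility of component k is P(Z=k) f_k(x) divided by Σ_j P(Z=j) f_j(x).
Evaluate each component's likelihood at the observed value:
  L_A = 0.165402
  L_B = 0.325066
  L_C = 0.381107
Weight by the priors:
  P(Z=A)·L_A = 0.22 × 0.165402 = 0.0363884
  P(Z=B)·L_B = 0.46 × 0.325066 = 0.14953
  P(Z=C)·L_C = 0.32 × 0.381107 = 0.121954
Marginal: 0.0363884 + 0.14953 + 0.121954 = 0.307873
P(Group A | data) ≈ 0.118

0.118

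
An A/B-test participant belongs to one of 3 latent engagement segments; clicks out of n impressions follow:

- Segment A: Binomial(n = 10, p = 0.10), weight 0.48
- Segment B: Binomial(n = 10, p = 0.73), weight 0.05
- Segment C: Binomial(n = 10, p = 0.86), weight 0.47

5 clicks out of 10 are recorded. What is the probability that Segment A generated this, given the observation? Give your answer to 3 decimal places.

0.096

P(component k | x) = π_k·f_k(x) / marginal(x), where marginal(x) = Σ_j π_j·f_j(x).
Component likelihoods at x = 5 clicks out of 10:
  f_A = C(10,5)·0.10^5·0.90^5 = 252·1e-05·0.59049 = 0.00148803
  f_B = C(10,5)·0.73^5·0.27^5 = 252·0.207307·0.00143489 = 0.0749607
  f_C = C(10,5)·0.86^5·0.14^5 = 252·0.470427·5.37824e-05 = 0.00637577
Weight by the priors:
  π_A·f_A = 0.48 × 0.00148803 = 0.000714257
  π_B·f_B = 0.05 × 0.0749607 = 0.00374804
  π_C·f_C = 0.47 × 0.00637577 = 0.00299661
Denominator: 0.000714257 + 0.00374804 + 0.00299661 = 0.00745891
Responsibility of Segment A: 0.000714257 / 0.00745891 ≈ 0.096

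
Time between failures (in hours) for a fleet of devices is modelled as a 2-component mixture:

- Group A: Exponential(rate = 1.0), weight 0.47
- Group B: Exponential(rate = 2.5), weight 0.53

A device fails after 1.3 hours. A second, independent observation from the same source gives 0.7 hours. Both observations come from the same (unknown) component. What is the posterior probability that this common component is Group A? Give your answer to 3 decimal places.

Posterior ∝ prior × likelihood, so P(k | x) ∝ π_k f_k(x); normalise over all components.
Since both observations come from the same component, the likelihood for component k is f_k(x₁)·f_k(x₂).
  L_A = [1.0·e^(−1.0·1.3) = 1.0·e^(−1.3000) = 0.272532] × [0.496585] = 0.135335
  L_B = [2.5·e^(−2.5·1.3) = 2.5·e^(−3.2500) = 0.0969355] × [0.434435] = 0.0421122
Weight by the priors:
  π_A·L_A = 0.47 × 0.135335 = 0.0636076
  π_B·L_B = 0.53 × 0.0421122 = 0.0223194
Denominator: 0.0636076 + 0.0223194 = 0.085927
P(Group A | x) = 0.0636076 / 0.085927 ≈ 0.740

0.740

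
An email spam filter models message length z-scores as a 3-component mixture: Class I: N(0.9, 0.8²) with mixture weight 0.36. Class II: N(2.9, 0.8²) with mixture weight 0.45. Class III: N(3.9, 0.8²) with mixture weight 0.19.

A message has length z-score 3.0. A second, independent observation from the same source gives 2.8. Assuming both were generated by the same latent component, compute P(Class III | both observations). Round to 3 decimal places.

Posterior ∝ prior × likelihood, so P(k | x) ∝ P(Z=k) f_k(x); normalise over all components.
Since both observations come from the same component, the likelihood for component k is f_k(x₁)·f_k(x₂).
  f_I = [(1/(0.8·√(2π)))·exp(−(3.0−0.9)²/(2·0.8²)) = 0.498678·exp(-3.44531) = 0.0159052] × [0.0297149] = 0.000472622
  f_II = [(1/(0.8·√(2π)))·exp(−(3.0−2.9)²/(2·0.8²)) = 0.498678·exp(-0.00781) = 0.494797] × [0.494797] = 0.244824
  f_III = [(1/(0.8·√(2π)))·exp(−(3.0−3.9)²/(2·0.8²)) = 0.498678·exp(-0.63281) = 0.264846] × [0.193765] = 0.0513179
Weight by the priors:
  P(Z=I)·f_I = 0.36 × 0.000472622 = 0.000170144
  P(Z=II)·f_II = 0.45 × 0.244824 = 0.110171
  P(Z=III)·f_III = 0.19 × 0.0513179 = 0.00975041
Sum: 0.000170144 + 0.110171 + 0.00975041 = 0.120091
P(Class III | x₁, x₂) = 0.00975041 / 0.120091 ≈ 0.081

0.081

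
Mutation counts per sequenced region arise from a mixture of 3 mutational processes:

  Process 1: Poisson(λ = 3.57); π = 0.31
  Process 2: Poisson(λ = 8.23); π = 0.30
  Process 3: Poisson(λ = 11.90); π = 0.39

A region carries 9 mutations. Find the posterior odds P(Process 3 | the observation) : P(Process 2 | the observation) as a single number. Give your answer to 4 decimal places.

Only the two components matter; the odds are (π_i f_i(x)) / (π_j f_j(x)).
Evaluate each component's likelihood at the observed value:
  L_1 = e^(−3.57)·3.57^9/9! = 0.00730835
  L_2 = e^(−8.23)·8.23^9/9! = 0.127231
  L_3 = e^(−11.90)·11.90^9/9! = 0.0895479
Posterior odds = (π_3·L_3) / (π_2·L_2) = (0.39·0.0895479) / (0.30·0.127231) = 0.0349237 / 0.0381692 ≈ 0.9150

0.9150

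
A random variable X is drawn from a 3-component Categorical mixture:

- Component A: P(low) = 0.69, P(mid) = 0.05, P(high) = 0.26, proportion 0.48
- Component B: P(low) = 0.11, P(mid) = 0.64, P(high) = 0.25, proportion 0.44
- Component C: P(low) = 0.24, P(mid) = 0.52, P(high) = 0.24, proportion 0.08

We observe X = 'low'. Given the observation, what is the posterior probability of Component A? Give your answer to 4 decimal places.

Posterior ∝ prior × likelihood, so P(k | x) ∝ P(Z=k) f_k(x); normalise over all components.
Evaluate each component's likelihood at the observed value:
  p_A = P(low | comp) = 0.69
  p_B = P(low | comp) = 0.11
  p_C = P(low | comp) = 0.24
Multiply by the mixture weights:
  P(Z=A)·p_A = 0.48 × 0.69 = 0.3312
  P(Z=B)·p_B = 0.44 × 0.11 = 0.0484
  P(Z=C)·p_C = 0.08 × 0.24 = 0.0192
Marginal: 0.3312 + 0.0484 + 0.0192 = 0.3988
P(Component A | data) = 0.3312 / 0.3988 ≈ 0.8305

0.8305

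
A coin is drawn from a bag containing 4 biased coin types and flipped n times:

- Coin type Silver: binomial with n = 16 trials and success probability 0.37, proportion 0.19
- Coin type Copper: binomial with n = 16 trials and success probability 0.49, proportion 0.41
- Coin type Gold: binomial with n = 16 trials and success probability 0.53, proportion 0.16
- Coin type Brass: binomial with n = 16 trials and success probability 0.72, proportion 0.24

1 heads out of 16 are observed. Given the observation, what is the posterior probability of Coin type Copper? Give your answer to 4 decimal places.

0.1058

Posterior ∝ prior × likelihood, so P(k | x) ∝ π_k f_k(x); normalise over all components.
Binomial probabilities:
  p_Silver = C(16,1)·0.37^1·0.63^15 = 16·0.37·0.000977481 = 0.00578669
  p_Copper = C(16,1)·0.49^1·0.51^15 = 16·0.49·4.10726e-05 = 0.00032201
  p_Gold = C(16,1)·0.53^1·0.47^15 = 16·0.53·1.20633e-05 = 0.000102297
  p_Brass = C(16,1)·0.72^1·0.28^15 = 16·0.72·5.09766e-09 = 5.8725e-08
Weight by the priors:
  π_Silver·p_Silver = 0.19 × 0.00578669 = 0.00109947
  π_Copper·p_Copper = 0.41 × 0.00032201 = 0.000132024
  π_Gold·p_Gold = 0.16 × 0.000102297 = 1.63676e-05
  π_Brass·p_Brass = 0.24 × 5.8725e-08 = 1.4094e-08
Normaliser: 0.00109947 + 0.000132024 + 1.63676e-05 + 1.4094e-08 = 0.00124788
P(Coin type Copper | data) ≈ 0.1058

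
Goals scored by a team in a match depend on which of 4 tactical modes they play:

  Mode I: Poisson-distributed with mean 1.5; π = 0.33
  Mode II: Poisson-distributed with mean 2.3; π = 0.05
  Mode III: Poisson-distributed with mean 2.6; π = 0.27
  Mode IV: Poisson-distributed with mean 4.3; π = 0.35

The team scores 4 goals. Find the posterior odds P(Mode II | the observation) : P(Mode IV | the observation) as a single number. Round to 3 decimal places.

The posterior odds equal the prior odds times the likelihood ratio: (P(Z=i)/P(Z=j))·(f_i(x)/f_j(x)).
Evaluate each component's likelihood at the observed value:
  f_I = 0.0470665
  f_II = 0.116902
  f_III = 0.141422
  f_IV = 0.193284
0.00584511 / 0.0676495 ≈ 0.086

0.086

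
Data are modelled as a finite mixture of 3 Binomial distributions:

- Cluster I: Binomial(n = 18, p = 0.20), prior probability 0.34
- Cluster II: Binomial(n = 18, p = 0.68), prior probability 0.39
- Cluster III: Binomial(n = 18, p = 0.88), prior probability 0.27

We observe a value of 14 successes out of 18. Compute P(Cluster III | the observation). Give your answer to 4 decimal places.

0.3359

P(component k | x) = P(Z=k)·f_k(x) / marginal(x), where marginal(x) = Σ_j P(Z=j)·f_j(x).
Binomial probabilities:
  f_I = C(18,14)·0.20^14·0.80^4 = 3060·1.6384e-10·0.4096 = 2.05353e-07
  f_II = C(18,14)·0.68^14·0.32^4 = 3060·0.00451986·0.0104858 = 0.145026
  f_III = C(18,14)·0.88^14·0.12^4 = 3060·0.167016·0.00020736 = 0.105975
Prior × likelihood for each component:
  P(Z=I)·f_I = 0.34 × 2.05353e-07 = 6.98201e-08
  P(Z=II)·f_II = 0.39 × 0.145026 = 0.0565602
  P(Z=III)·f_III = 0.27 × 0.105975 = 0.0286133
Evidence: 6.98201e-08 + 0.0565602 + 0.0286133 = 0.0851735
P(Cluster III | x) ≈ 0.3359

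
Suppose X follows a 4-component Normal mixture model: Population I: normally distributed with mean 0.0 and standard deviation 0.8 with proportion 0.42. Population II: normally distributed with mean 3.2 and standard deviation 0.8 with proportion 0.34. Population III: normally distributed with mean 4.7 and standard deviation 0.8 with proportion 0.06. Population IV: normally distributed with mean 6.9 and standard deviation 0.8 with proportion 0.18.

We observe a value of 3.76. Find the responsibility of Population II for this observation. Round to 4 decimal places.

By Bayes' theorem, P(k | x) = π_k f_k(x) / Σ_j π_j f_j(x).
Normal densities:
  f_I = (1/(0.8·√(2π)))·exp(−(3.76−0.0)²/(2·0.8²)) = 0.498678·exp(-11.04500) = 7.96228e-06
  f_II = (1/(0.8·√(2π)))·exp(−(3.76−3.2)²/(2·0.8²)) = 0.498678·exp(-0.24500) = 0.390317
  f_III = (1/(0.8·√(2π)))·exp(−(3.76−4.7)²/(2·0.8²)) = 0.498678·exp(-0.69031) = 0.250047
  f_IV = (1/(0.8·√(2π)))·exp(−(3.76−6.9)²/(2·0.8²)) = 0.498678·exp(-7.70281) = 0.000225181
Multiply by the mixture weights:
  π_I·f_I = 0.42 × 7.96228e-06 = 3.34416e-06
  π_II·f_II = 0.34 × 0.390317 = 0.132708
  π_III·f_III = 0.06 × 0.250047 = 0.0150028
  π_IV·f_IV = 0.18 × 0.000225181 = 4.05325e-05
Denominator: 3.34416e-06 + 0.132708 + 0.0150028 + 4.05325e-05 = 0.147755
P(Population II | 3.76) ≈ 0.8982

0.8982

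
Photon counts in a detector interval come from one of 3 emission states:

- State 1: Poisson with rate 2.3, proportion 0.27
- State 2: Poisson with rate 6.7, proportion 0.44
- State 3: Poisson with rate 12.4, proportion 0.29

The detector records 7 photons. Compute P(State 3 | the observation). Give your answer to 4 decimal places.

0.1376

P(component k | x) = w_k·f_k(x) / marginal(x), where marginal(x) = Σ_j w_j·f_j(x).
Component likelihoods at x = 7 photons:
  L_1 = 0.00677309
  L_2 = 0.14802
  L_3 = 0.0368358
Prior × likelihood for each component:
  w_1·L_1 = 0.27 × 0.00677309 = 0.00182873
  w_2·L_2 = 0.44 × 0.14802 = 0.0651287
  w_3·L_3 = 0.29 × 0.0368358 = 0.0106824
Normaliser: 0.00182873 + 0.0651287 + 0.0106824 = 0.0776399
P(State 3 | 7 photons) = 0.0106824 / 0.0776399 ≈ 0.1376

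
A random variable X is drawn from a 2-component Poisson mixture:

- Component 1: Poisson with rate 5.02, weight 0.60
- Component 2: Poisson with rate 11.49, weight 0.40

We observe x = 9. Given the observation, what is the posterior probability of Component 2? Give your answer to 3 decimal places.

By Bayes' theorem, P(k | x) = w_k f_k(x) / Σ_j w_j f_j(x).
Component likelihoods at x = 9:
  f_1 = 0.0368478
  f_2 = 0.0984178
Prior × likelihood for each component:
  w_1·f_1 = 0.60 × 0.0368478 = 0.0221087
  w_2·f_2 = 0.40 × 0.0984178 = 0.0393671
Sum: 0.0221087 + 0.0393671 = 0.0614758
Responsibility of Component 2: 0.0393671 / 0.0614758 ≈ 0.640

0.640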